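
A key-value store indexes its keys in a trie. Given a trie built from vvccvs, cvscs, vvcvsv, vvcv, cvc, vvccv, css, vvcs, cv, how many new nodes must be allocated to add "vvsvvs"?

Walking "vvsvvs" from the root, the first 2 characters ("vv") follow existing edges; "s" is the first miss.
Each of the 4 remaining characters creates one node.

4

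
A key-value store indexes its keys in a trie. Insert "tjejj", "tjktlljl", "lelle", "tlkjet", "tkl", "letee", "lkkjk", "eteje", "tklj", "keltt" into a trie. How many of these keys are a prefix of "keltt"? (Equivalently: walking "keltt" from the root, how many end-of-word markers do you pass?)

1

Check each prefix of "keltt" against the stored set — each match is an end-marker on the path.
Prefixes of the query that are stored words: "keltt"
Count: 1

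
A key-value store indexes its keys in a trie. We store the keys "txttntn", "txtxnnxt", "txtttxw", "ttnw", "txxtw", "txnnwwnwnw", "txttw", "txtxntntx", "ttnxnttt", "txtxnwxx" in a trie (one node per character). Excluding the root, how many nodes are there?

Insert word by word; a character creates a node only if that edge doesn't already exist:
  "txttntn" → 7 new (t, x, t, t, n, t, n)
  "txtxnnxt" → prefix "txt" already present; 5 new (x, n, n, x, t)
  "txtttxw" → prefix "txtt" already present; 3 new (t, x, w)
  "ttnw" → prefix "t" already present; 3 new (t, n, w)
  "txxtw" → prefix "tx" already present; 3 new (x, t, w)
  "txnnwwnwnw" → prefix "tx" already present; 8 new (n, n, w, w, n, w, n, w)
  "txttw" → prefix "txtt" already present; 1 new (w)
  "txtxntntx" → prefix "txtxn" already present; 4 new (t, n, t, x)
  "ttnxnttt" → prefix "ttn" already present; 5 new (x, n, t, t, t)
  "txtxnwxx" → prefix "txtxn" already present; 3 new (w, x, x)
Total nodes = 7 + 5 + 3 + 3 + 3 + 8 + 1 + 4 + 5 + 3 = 42

42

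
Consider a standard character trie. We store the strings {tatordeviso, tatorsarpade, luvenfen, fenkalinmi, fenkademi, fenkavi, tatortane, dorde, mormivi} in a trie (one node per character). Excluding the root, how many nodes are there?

Trace insertions, counting only characters that open a new branch:
  "tatordeviso" → 11 new (t, a, t, o, r, d, e, v, i, s, o)
  "tatorsarpade" → prefix "tator" already present; 7 new (s, a, r, p, a, d, e)
  "luvenfen" → 8 new (l, u, v, e, n, f, e, n)
  "fenkalinmi" → 10 new (f, e, n, k, a, l, i, n, m, i)
  "fenkademi" → prefix "fenka" already present; 4 new (d, e, m, i)
  "fenkavi" → prefix "fenka" already present; 2 new (v, i)
  "tatortane" → prefix "tator" already present; 4 new (t, a, n, e)
  "dorde" → 5 new (d, o, r, d, e)
  "mormivi" → 7 new (m, o, r, m, i, v, i)
Total nodes = 11 + 7 + 8 + 10 + 4 + 2 + 4 + 5 + 7 = 58

58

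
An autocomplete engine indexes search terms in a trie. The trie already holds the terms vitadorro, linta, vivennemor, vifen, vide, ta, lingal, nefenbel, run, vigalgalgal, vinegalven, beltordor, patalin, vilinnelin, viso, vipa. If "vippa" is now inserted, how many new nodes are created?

2

The longest prefix of "vippa" already in the trie is "vip" (length 3).
New nodes needed: |"vippa"| − 3 = 5 − 3 = 2.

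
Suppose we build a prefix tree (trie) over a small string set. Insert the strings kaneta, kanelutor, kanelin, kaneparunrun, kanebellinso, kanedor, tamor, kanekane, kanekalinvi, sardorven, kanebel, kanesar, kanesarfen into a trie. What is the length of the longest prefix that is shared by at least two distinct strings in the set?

7

The deepest shared node is where two words last agree before diverging.
e.g. "kanebel" and "kanebellinso" share the prefix "kanebel" of length 7; no pair shares a longer one.
Longest shared-prefix length: 7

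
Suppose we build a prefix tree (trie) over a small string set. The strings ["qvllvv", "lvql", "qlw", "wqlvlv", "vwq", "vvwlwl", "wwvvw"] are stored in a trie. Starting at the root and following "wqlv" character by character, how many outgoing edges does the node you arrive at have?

1

Walk "wqlv" from the root, arriving at one node.
Characters that immediately follow "wqlv" among the stored strings: {l}.
That node has 1 child edge.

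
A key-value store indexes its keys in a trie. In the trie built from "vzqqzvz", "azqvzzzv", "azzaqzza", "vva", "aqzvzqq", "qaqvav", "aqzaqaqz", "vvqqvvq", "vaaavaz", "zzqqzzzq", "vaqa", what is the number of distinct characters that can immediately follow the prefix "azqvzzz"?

1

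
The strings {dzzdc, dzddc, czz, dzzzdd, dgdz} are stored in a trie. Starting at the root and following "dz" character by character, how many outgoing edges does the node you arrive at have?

The children of the "dz" node are the distinct next characters among strings starting with "dz".
Characters that immediately follow "dz" among the stored strings: {d, z}.
That node has 2 child edges.

2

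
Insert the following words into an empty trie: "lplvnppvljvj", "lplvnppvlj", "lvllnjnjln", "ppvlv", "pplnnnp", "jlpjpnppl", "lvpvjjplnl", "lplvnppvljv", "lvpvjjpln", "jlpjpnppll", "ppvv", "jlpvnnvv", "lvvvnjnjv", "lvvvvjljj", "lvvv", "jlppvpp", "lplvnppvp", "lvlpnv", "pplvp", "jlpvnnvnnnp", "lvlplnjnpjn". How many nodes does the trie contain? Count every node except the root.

Trace insertions, counting only characters that open a new branch:
  "lplvnppvljvj" → 12 new (l, p, l, v, n, p, p, v, l, j, v, j)
  "lplvnppvlj" → prefix "lplvnppvlj" already present; 0 new (none)
  "lvllnjnjln" → prefix "l" already present; 9 new (v, l, l, n, j, n, j, l, n)
  "ppvlv" → 5 new (p, p, v, l, v)
  "pplnnnp" → prefix "pp" already present; 5 new (l, n, n, n, p)
  "jlpjpnppl" → 9 new (j, l, p, j, p, n, p, p, l)
  "lvpvjjplnl" → prefix "lv" already present; 8 new (p, v, j, j, p, l, n, l)
  "lplvnppvljv" → prefix "lplvnppvljv" already present; 0 new (none)
  "lvpvjjpln" → prefix "lvpvjjpln" already present; 0 new (none)
  "jlpjpnppll" → prefix "jlpjpnppl" already present; 1 new (l)
  "ppvv" → prefix "ppv" already present; 1 new (v)
  "jlpvnnvv" → prefix "jlp" already present; 5 new (v, n, n, v, v)
  "lvvvnjnjv" → prefix "lv" already present; 7 new (v, v, n, j, n, j, v)
  "lvvvvjljj" → prefix "lvvv" already present; 5 new (v, j, l, j, j)
  "lvvv" → prefix "lvvv" already present; 0 new (none)
  "jlppvpp" → prefix "jlp" already present; 4 new (p, v, p, p)
  "lplvnppvp" → prefix "lplvnppv" already present; 1 new (p)
  "lvlpnv" → prefix "lvl" already present; 3 new (p, n, v)
  "pplvp" → prefix "ppl" already present; 2 new (v, p)
  "jlpvnnvnnnp" → prefix "jlpvnnv" already present; 4 new (n, n, n, p)
  "lvlplnjnpjn" → prefix "lvlp" already present; 7 new (l, n, j, n, p, j, n)
Total nodes = 12 + 0 + 9 + 5 + 5 + 9 + 8 + 0 + 0 + 1 + 1 + 5 + 7 + 5 + 0 + 4 + 1 + 3 + 2 + 4 + 7 = 88

88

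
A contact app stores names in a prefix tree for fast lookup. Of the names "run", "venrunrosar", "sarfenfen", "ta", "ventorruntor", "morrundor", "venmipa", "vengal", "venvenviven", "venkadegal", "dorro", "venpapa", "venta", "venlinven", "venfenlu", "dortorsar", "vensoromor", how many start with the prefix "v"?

11

Traverse to the node for "v", then collect every word in that subtree.
Matches: "venfenlu", "vengal", "venkadegal", "venlinven", "venmipa", "venpapa", "venrunrosar", "vensoromor", "venta", "ventorruntor", "venvenviven"
Count: 11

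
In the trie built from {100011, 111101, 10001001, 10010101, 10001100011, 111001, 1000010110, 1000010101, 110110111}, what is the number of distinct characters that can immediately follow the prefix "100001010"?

1

The children of the "100001010" node are the distinct next characters among strings starting with "100001010".
Distinct next characters after "100001010": 1.
That node has 1 child edge.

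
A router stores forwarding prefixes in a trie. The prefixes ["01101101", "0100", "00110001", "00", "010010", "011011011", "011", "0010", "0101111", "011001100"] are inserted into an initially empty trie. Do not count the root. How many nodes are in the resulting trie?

30

Count nodes per top-level branch (shared prefixes stored once):
  '0'-branch (00, 0010, 00110001, 0100, 010010, 0101111, 011, 011001100, 01101101, 011011011): 30 nodes
Sum: 30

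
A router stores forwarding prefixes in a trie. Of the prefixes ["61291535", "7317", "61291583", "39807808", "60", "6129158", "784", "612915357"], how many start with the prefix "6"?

Walk to "6"; the words in its subtree are exactly those with that prefix.
Matches: "60", "61291535", "612915357", "6129158", "61291583"
Count: 5

5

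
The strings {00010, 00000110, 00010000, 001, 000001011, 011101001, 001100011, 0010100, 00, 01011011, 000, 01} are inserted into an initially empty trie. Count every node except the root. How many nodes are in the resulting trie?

Trace insertions, counting only characters that open a new branch:
  "00010" → 5 new (0, 0, 0, 1, 0)
  "00000110" → prefix "000" already present; 5 new (0, 0, 1, 1, 0)
  "00010000" → prefix "00010" already present; 3 new (0, 0, 0)
  "001" → prefix "00" already present; 1 new (1)
  "000001011" → prefix "000001" already present; 3 new (0, 1, 1)
  "011101001" → prefix "0" already present; 8 new (1, 1, 1, 0, 1, 0, 0, 1)
  "001100011" → prefix "001" already present; 6 new (1, 0, 0, 0, 1, 1)
  "0010100" → prefix "001" already present; 4 new (0, 1, 0, 0)
  "00" → prefix "00" already present; 0 new (none)
  "01011011" → prefix "01" already present; 6 new (0, 1, 1, 0, 1, 1)
  "000" → prefix "000" already present; 0 new (none)
  "01" → prefix "01" already present; 0 new (none)
Total nodes = 5 + 5 + 3 + 1 + 3 + 8 + 6 + 4 + 0 + 6 + 0 + 0 = 41

41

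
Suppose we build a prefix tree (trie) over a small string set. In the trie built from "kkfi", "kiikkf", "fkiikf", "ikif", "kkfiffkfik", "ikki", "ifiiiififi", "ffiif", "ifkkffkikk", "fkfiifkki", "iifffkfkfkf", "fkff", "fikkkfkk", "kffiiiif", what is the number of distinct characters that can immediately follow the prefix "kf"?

The children of the "kf" node are the distinct next characters among strings starting with "kf".
Characters that immediately follow "kf" among the stored strings: {f}.
That node has 1 child edge.

1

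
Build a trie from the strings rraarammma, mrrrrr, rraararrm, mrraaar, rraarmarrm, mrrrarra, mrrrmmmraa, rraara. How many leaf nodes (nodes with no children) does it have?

A leaf is a node with no children — equivalently, the end of a word that is not a proper prefix of any other stored word.
Those words: "mrraaar", "mrrrarra", "mrrrmmmraa", "mrrrrr", "rraarammma", "rraararrm", "rraarmarrm"
Leaf count: 7

7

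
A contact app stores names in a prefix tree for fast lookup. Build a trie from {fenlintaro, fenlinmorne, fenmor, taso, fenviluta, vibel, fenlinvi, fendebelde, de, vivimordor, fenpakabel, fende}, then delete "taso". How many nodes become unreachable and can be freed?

Walk "taso" from the leaf back toward the root, removing each node that no remaining word uses.
No other word shares any prefix with "taso", so all 4 of its nodes go.
Nodes removed: 4

4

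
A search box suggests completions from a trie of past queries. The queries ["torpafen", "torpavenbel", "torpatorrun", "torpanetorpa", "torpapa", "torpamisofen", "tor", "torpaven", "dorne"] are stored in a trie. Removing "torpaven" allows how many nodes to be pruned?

0

Walk "torpaven" from the leaf back toward the root, removing each node that no remaining word uses.
Every node on "torpaven" is still needed (e.g. by "torpavenbel"), so nothing is freed.
Nodes removed: 0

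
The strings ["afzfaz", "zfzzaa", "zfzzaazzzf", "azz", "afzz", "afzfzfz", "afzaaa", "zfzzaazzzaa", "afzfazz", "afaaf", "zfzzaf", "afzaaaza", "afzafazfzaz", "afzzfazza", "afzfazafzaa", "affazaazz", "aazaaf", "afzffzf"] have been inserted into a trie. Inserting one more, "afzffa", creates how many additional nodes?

"afzff" is already a path in the trie; the remaining "a" must be added.
So 6 − 5 = 1 new nodes.

1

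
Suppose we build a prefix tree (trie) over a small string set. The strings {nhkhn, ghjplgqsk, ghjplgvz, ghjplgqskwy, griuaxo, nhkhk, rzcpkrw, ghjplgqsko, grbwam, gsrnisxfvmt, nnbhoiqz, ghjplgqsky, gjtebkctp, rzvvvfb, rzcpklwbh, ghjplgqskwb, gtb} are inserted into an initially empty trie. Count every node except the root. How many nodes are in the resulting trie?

Count nodes per top-level branch (shared prefixes stored once):
  'g'-branch (ghjplgqsk, ghjplgqsko, ghjplgqskwb, ghjplgqskwy, ghjplgqsky, ghjplgvz, gjtebkctp, grbwam, griuaxo, gsrnisxfvmt, gtb): 46 nodes
  'n'-branch (nhkhk, nhkhn, nnbhoiqz): 13 nodes
  'r'-branch (rzcpklwbh, rzcpkrw, rzvvvfb): 16 nodes
Sum: 75

75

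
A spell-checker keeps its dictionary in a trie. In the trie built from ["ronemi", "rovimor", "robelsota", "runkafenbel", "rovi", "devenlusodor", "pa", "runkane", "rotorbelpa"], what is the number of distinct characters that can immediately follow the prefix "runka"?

2

Follow the path "runka" to its node, then look at its outgoing edges.
Distinct next characters after "runka": f, n.
That node has 2 child edges.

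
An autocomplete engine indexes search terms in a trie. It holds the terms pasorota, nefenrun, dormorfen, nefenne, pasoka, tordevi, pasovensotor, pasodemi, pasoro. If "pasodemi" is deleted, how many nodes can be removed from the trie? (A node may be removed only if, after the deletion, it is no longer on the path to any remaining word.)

Walk "pasodemi" from the leaf back toward the root, removing each node that no remaining word uses.
The suffix "demi" (4 nodes) is used only by "pasodemi"; the node for "paso" still has the child "r", so pruning stops there.
Nodes removed: 4

4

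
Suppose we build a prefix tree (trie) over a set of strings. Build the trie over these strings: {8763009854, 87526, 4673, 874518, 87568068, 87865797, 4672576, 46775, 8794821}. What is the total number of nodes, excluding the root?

Insert word by word; a character creates a node only if that edge doesn't already exist:
  "8763009854" → 10 new (8, 7, 6, 3, 0, 0, 9, 8, 5, 4)
  "87526" → prefix "87" already present; 3 new (5, 2, 6)
  "4673" → 4 new (4, 6, 7, 3)
  "874518" → prefix "87" already present; 4 new (4, 5, 1, 8)
  "87568068" → prefix "875" already present; 5 new (6, 8, 0, 6, 8)
  "87865797" → prefix "87" already present; 6 new (8, 6, 5, 7, 9, 7)
  "4672576" → prefix "467" already present; 4 new (2, 5, 7, 6)
  "46775" → prefix "467" already present; 2 new (7, 5)
  "8794821" → prefix "87" already present; 5 new (9, 4, 8, 2, 1)
Total nodes = 10 + 3 + 4 + 4 + 5 + 6 + 4 + 2 + 5 = 43

43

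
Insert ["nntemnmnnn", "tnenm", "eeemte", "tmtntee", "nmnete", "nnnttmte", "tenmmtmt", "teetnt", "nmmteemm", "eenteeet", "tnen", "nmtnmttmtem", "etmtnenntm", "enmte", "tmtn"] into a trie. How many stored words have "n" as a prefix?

Walk to "n"; the words in its subtree are exactly those with that prefix.
Matches: "nmmteemm", "nmnete", "nmtnmttmtem", "nnnttmte", "nntemnmnnn"
Count: 5

5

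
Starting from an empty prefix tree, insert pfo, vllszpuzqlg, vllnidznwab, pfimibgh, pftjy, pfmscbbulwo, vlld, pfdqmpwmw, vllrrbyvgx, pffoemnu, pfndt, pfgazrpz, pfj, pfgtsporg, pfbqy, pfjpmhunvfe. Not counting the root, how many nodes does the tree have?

88

Trace insertions, counting only characters that open a new branch:
  "pfo" → 3 new (p, f, o)
  "vllszpuzqlg" → 11 new (v, l, l, s, z, p, u, z, q, l, g)
  "vllnidznwab" → prefix "vll" already present; 8 new (n, i, d, z, n, w, a, b)
  "pfimibgh" → prefix "pf" already present; 6 new (i, m, i, b, g, h)
  "pftjy" → prefix "pf" already present; 3 new (t, j, y)
  "pfmscbbulwo" → prefix "pf" already present; 9 new (m, s, c, b, b, u, l, w, o)
  "vlld" → prefix "vll" already present; 1 new (d)
  "pfdqmpwmw" → prefix "pf" already present; 7 new (d, q, m, p, w, m, w)
  "vllrrbyvgx" → prefix "vll" already present; 7 new (r, r, b, y, v, g, x)
  "pffoemnu" → prefix "pf" already present; 6 new (f, o, e, m, n, u)
  "pfndt" → prefix "pf" already present; 3 new (n, d, t)
  "pfgazrpz" → prefix "pf" already present; 6 new (g, a, z, r, p, z)
  "pfj" → prefix "pf" already present; 1 new (j)
  "pfgtsporg" → prefix "pfg" already present; 6 new (t, s, p, o, r, g)
  "pfbqy" → prefix "pf" already present; 3 new (b, q, y)
  "pfjpmhunvfe" → prefix "pfj" already present; 8 new (p, m, h, u, n, v, f, e)
Total nodes = 3 + 11 + 8 + 6 + 3 + 9 + 1 + 7 + 7 + 6 + 3 + 6 + 1 + 6 + 3 + 8 = 88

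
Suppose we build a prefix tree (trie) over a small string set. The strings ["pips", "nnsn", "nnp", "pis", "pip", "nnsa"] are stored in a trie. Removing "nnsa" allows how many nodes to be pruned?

After clearing the end-marker at "nnsa", prune upward until reaching a node still needed by another word.
The suffix "a" (1 node) is used only by "nnsa"; the node for "nns" still has the child "n", so pruning stops there.
Nodes removed: 1

1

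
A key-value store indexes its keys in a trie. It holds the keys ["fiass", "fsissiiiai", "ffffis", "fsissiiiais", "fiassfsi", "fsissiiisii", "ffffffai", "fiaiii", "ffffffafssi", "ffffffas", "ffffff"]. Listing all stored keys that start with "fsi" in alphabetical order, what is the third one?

Filter for "fsi…" and sort: "fsissiiiai", "fsissiiiais", "fsissiiisii"
The 3rd is fsissiiisii.

fsissiiisii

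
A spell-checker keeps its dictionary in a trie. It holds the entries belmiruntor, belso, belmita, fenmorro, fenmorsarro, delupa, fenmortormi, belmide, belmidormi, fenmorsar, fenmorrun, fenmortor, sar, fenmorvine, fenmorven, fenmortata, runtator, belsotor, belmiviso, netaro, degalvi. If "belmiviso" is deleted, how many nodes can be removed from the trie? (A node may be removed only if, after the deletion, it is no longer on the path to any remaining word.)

After clearing the end-marker at "belmiviso", prune upward until reaching a node still needed by another word.
The suffix "viso" (4 nodes) is used only by "belmiviso"; the node for "belmi" still has the child "r", so pruning stops there.
Nodes removed: 4

4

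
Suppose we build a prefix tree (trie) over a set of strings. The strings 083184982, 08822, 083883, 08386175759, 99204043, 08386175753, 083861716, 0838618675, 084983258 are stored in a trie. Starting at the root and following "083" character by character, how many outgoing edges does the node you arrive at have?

The children of the "083" node are the distinct next characters among strings starting with "083".
Distinct next characters after "083": 1, 8.
That node has 2 child edges.

2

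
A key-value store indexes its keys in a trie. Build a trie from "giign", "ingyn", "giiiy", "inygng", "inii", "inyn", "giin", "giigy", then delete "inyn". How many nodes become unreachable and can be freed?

1

A node on "inyn"'s path can go only if nothing else ends at it or branches off below it.
The suffix "n" (1 node) is used only by "inyn"; the node for "iny" still has the child "g", so pruning stops there.
Nodes removed: 1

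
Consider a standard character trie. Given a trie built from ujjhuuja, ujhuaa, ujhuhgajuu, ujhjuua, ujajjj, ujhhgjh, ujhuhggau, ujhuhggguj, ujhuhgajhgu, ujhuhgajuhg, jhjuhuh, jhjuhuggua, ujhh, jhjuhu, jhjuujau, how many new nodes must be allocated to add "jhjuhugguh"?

1

The longest prefix of "jhjuhugguh" already in the trie is "jhjuhuggu" (length 9).
Each of the 1 remaining characters creates one node.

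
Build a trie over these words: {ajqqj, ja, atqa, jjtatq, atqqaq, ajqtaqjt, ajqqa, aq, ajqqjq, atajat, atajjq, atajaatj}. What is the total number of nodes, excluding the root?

Count nodes per top-level branch (shared prefixes stored once):
  'a'-branch (ajqqa, ajqqj, ajqqjq, ajqtaqjt, aq, atajaatj, atajat, atajjq, atqa, atqqaq): 28 nodes
  'j'-branch (ja, jjtatq): 7 nodes
Sum: 35

35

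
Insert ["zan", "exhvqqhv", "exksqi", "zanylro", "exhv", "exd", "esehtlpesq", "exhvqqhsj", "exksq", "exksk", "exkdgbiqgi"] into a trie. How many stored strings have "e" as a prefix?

Traverse to the node for "e", then collect every word in that subtree.
Matches: "esehtlpesq", "exd", "exhv", "exhvqqhsj", "exhvqqhv", "exkdgbiqgi", "exksk", "exksq", "exksqi"
Count: 9

9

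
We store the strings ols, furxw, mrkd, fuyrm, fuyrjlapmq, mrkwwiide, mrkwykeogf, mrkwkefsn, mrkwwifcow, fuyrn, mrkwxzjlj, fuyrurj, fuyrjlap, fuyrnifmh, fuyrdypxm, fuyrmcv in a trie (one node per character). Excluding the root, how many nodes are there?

Trace insertions, counting only characters that open a new branch:
  "ols" → 3 new (o, l, s)
  "furxw" → 5 new (f, u, r, x, w)
  "mrkd" → 4 new (m, r, k, d)
  "fuyrm" → prefix "fu" already present; 3 new (y, r, m)
  "fuyrjlapmq" → prefix "fuyr" already present; 6 new (j, l, a, p, m, q)
  "mrkwwiide" → prefix "mrk" already present; 6 new (w, w, i, i, d, e)
  "mrkwykeogf" → prefix "mrkw" already present; 6 new (y, k, e, o, g, f)
  "mrkwkefsn" → prefix "mrkw" already present; 5 new (k, e, f, s, n)
  "mrkwwifcow" → prefix "mrkwwi" already present; 4 new (f, c, o, w)
  "fuyrn" → prefix "fuyr" already present; 1 new (n)
  "mrkwxzjlj" → prefix "mrkw" already present; 5 new (x, z, j, l, j)
  "fuyrurj" → prefix "fuyr" already present; 3 new (u, r, j)
  "fuyrjlap" → prefix "fuyrjlap" already present; 0 new (none)
  "fuyrnifmh" → prefix "fuyrn" already present; 4 new (i, f, m, h)
  "fuyrdypxm" → prefix "fuyr" already present; 5 new (d, y, p, x, m)
  "fuyrmcv" → prefix "fuyrm" already present; 2 new (c, v)
Total nodes = 3 + 5 + 4 + 3 + 6 + 6 + 6 + 5 + 4 + 1 + 5 + 3 + 0 + 4 + 5 + 2 = 62

62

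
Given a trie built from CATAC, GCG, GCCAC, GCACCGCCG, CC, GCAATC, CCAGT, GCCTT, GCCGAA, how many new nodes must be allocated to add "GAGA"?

Walking "GAGA" from the root, the first 1 characters ("G") follow existing edges; "A" is the first miss.
So 4 − 1 = 3 new nodes.

3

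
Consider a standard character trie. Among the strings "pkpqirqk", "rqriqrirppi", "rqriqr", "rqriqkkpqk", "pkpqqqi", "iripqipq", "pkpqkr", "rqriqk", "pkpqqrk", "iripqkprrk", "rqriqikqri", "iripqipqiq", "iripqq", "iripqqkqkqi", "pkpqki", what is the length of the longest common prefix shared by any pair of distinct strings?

Look for the deepest trie node that still has at least two words in its subtree.
"iripqipq" and "iripqipqiq" agree on "iripqipq" (8 characters) before diverging; nothing deeper is shared.
Longest shared-prefix length: 8

8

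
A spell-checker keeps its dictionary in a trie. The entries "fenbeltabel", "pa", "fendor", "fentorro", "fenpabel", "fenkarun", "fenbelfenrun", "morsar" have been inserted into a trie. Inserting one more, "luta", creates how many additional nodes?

"luta" shares no prefix with any stored word, so all 4 characters open new nodes.
4 − 0 = 4 new nodes.

4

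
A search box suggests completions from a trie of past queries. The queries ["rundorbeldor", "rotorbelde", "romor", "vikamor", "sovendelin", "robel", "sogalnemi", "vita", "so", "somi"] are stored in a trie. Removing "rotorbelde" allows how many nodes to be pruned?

A node on "rotorbelde"'s path can go only if nothing else ends at it or branches off below it.
The suffix "torbelde" (8 nodes) is used only by "rotorbelde"; the node for "ro" still has the child "m", so pruning stops there.
Nodes removed: 8

8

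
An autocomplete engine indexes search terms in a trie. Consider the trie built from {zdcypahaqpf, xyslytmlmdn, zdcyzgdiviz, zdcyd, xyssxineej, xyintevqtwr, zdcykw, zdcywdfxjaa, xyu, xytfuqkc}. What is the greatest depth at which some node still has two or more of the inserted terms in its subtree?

The deepest shared node is where two words last agree before diverging.
e.g. "zdcyd" and "zdcykw" share the prefix "zdcy" of length 4; no pair shares a longer one.
Longest shared-prefix length: 4

4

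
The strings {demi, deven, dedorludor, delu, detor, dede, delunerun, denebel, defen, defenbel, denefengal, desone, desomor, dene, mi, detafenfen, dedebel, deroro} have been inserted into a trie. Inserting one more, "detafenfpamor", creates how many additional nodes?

Walking "detafenfpamor" from the root, the first 8 characters ("detafenf") follow existing edges; "p" is the first miss.
Each of the 5 remaining characters creates one node.

5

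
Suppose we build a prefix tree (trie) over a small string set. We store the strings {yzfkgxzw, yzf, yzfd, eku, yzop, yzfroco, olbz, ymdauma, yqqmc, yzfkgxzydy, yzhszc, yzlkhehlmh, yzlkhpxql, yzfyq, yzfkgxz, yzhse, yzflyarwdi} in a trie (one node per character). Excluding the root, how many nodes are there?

61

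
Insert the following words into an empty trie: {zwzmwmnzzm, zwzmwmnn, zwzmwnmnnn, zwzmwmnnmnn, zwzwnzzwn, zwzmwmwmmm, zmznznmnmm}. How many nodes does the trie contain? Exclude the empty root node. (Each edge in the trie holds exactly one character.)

38

Insert word by word; a character creates a node only if that edge doesn't already exist:
  "zwzmwmnzzm" → 10 new (z, w, z, m, w, m, n, z, z, m)
  "zwzmwmnn" → prefix "zwzmwmn" already present; 1 new (n)
  "zwzmwnmnnn" → prefix "zwzmw" already present; 5 new (n, m, n, n, n)
  "zwzmwmnnmnn" → prefix "zwzmwmnn" already present; 3 new (m, n, n)
  "zwzwnzzwn" → prefix "zwz" already present; 6 new (w, n, z, z, w, n)
  "zwzmwmwmmm" → prefix "zwzmwm" already present; 4 new (w, m, m, m)
  "zmznznmnmm" → prefix "z" already present; 9 new (m, z, n, z, n, m, n, m, m)
Total nodes = 10 + 1 + 5 + 3 + 6 + 4 + 9 = 38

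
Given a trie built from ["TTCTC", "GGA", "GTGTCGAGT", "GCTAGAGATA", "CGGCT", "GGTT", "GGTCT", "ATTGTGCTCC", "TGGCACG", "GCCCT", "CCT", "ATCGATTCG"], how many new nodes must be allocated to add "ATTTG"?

"ATT" is already a path in the trie; the remaining "TG" must be added.
So 5 − 3 = 2 new nodes.

2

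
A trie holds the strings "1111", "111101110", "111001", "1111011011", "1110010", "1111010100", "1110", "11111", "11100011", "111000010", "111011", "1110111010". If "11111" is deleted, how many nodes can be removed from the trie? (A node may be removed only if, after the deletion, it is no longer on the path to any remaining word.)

After clearing the end-marker at "11111", prune upward until reaching a node still needed by another word.
The suffix "1" (1 node) is used only by "11111"; the node for "1111" still has the child "0", so pruning stops there.
Nodes removed: 1

1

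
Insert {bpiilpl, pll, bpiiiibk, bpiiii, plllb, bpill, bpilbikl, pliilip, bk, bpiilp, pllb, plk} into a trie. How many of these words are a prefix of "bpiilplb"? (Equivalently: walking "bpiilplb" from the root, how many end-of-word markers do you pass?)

2

Walk "bpiilplb" from the root; an end-of-word marker is hit whenever a stored word is a prefix of "bpiilplb".
Prefixes of the query that are stored words: "bpiilp", "bpiilpl"
Count: 2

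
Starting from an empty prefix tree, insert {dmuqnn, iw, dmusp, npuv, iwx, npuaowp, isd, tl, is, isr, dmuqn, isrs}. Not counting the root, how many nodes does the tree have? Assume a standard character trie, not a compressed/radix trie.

25

Trace insertions, counting only characters that open a new branch:
  "dmuqnn" → 6 new (d, m, u, q, n, n)
  "iw" → 2 new (i, w)
  "dmusp" → prefix "dmu" already present; 2 new (s, p)
  "npuv" → 4 new (n, p, u, v)
  "iwx" → prefix "iw" already present; 1 new (x)
  "npuaowp" → prefix "npu" already present; 4 new (a, o, w, p)
  "isd" → prefix "i" already present; 2 new (s, d)
  "tl" → 2 new (t, l)
  "is" → prefix "is" already present; 0 new (none)
  "isr" → prefix "is" already present; 1 new (r)
  "dmuqn" → prefix "dmuqn" already present; 0 new (none)
  "isrs" → prefix "isr" already present; 1 new (s)
Total nodes = 6 + 2 + 2 + 4 + 1 + 4 + 2 + 2 + 0 + 1 + 0 + 1 = 25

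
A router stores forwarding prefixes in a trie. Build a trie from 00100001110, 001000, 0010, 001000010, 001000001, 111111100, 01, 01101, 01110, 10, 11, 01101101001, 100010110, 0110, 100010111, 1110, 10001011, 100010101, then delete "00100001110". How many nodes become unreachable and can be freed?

After clearing the end-marker at "00100001110", prune upward until reaching a node still needed by another word.
The suffix "110" (3 nodes) is used only by "00100001110"; the node for "00100001" still has the child "0", so pruning stops there.
Nodes removed: 3

3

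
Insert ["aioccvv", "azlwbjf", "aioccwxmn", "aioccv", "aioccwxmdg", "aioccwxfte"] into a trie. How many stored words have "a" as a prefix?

6

Walk to "a"; the words in its subtree are exactly those with that prefix.
Words under "a": aioccv, aioccvv, aioccwxfte, aioccwxmdg, aioccwxmn, azlwbjf
Count: 6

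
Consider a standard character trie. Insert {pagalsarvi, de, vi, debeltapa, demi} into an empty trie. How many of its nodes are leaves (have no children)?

A leaf is a node with no children — equivalently, the end of a word that is not a proper prefix of any other stored word.
Those words: "debeltapa", "demi", "pagalsarvi", "vi"
Leaf count: 4

4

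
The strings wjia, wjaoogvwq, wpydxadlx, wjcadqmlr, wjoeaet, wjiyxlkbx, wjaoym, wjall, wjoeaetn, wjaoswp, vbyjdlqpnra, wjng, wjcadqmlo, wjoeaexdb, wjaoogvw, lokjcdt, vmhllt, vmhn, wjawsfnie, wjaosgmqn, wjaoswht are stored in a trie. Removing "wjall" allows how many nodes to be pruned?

2

After clearing the end-marker at "wjall", prune upward until reaching a node still needed by another word.
The suffix "ll" (2 nodes) is used only by "wjall"; the node for "wja" still has the child "o", so pruning stops there.
Nodes removed: 2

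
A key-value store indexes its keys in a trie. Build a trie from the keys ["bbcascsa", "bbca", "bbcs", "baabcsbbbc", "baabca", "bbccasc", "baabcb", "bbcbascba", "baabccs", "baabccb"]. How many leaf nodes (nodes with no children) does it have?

A leaf is a node with no children — equivalently, the end of a word that is not a proper prefix of any other stored word.
Those words: "baabca", "baabcb", "baabccb", "baabccs", "baabcsbbbc", "bbcascsa", "bbcbascba", "bbccasc", "bbcs"
Leaf count: 9

9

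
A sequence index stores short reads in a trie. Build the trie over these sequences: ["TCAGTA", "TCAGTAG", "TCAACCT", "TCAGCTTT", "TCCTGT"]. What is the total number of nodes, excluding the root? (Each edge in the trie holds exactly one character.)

19

Trie structure (* marks end of a word):
(root)
└─ T
   └─ C
      ├─ A
      │  ├─ A
      │  │  └─ C
      │  │     └─ C
      │  │        └─ T *
      │  └─ G
      │     ├─ C
      │     │  └─ T
      │     │     └─ T
      │     │        └─ T *
      │     └─ T
      │        └─ A *
      │           └─ G *
      └─ C
         └─ T
            └─ G
               └─ T *
Counting every labelled node above: 19.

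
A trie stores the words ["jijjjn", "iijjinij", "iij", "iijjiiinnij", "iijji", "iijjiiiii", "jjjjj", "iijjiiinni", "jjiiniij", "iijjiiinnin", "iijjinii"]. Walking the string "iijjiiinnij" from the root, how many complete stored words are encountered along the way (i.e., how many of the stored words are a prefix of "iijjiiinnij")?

4

Walk "iijjiiinnij" from the root; an end-of-word marker is hit whenever a stored word is a prefix of "iijjiiinnij".
Prefixes of the query that are stored words: "iij", "iijji", "iijjiiinni", "iijjiiinnij"
Count: 4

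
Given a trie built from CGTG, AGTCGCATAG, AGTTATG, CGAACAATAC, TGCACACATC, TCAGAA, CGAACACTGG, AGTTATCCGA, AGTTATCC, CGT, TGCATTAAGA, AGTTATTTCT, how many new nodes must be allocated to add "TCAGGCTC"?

Walking "TCAGGCTC" from the root, the first 4 characters ("TCAG") follow existing edges; "G" is the first miss.
So 8 − 4 = 4 new nodes.

4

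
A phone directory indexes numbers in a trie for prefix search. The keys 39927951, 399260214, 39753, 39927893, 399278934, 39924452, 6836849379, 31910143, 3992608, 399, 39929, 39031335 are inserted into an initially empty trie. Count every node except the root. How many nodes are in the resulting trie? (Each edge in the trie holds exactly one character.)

49

Count nodes per top-level branch (shared prefixes stored once):
  '3'-branch (31910143, 39031335, 39753, 399, 39924452, 399260214, 3992608, 39927893, 399278934, 39927951, 39929): 39 nodes
  '6'-branch (6836849379): 10 nodes
Sum: 49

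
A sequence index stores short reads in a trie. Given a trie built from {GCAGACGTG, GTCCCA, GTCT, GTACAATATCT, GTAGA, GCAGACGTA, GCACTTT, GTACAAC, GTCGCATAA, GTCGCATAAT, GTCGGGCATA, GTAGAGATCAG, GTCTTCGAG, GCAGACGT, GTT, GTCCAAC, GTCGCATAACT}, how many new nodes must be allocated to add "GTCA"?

The longest prefix of "GTCA" already in the trie is "GTC" (length 3).
New nodes needed: |"GTCA"| − 3 = 4 − 3 = 1.

1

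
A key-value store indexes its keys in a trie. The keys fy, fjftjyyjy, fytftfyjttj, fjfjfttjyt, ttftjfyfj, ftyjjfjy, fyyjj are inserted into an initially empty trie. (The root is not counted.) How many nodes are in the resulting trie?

Insert word by word; a character creates a node only if that edge doesn't already exist:
  "fy" → 2 new (f, y)
  "fjftjyyjy" → prefix "f" already present; 8 new (j, f, t, j, y, y, j, y)
  "fytftfyjttj" → prefix "fy" already present; 9 new (t, f, t, f, y, j, t, t, j)
  "fjfjfttjyt" → prefix "fjf" already present; 7 new (j, f, t, t, j, y, t)
  "ttftjfyfj" → 9 new (t, t, f, t, j, f, y, f, j)
  "ftyjjfjy" → prefix "f" already present; 7 new (t, y, j, j, f, j, y)
  "fyyjj" → prefix "fy" already present; 3 new (y, j, j)
Total nodes = 2 + 8 + 9 + 7 + 9 + 7 + 3 = 45

45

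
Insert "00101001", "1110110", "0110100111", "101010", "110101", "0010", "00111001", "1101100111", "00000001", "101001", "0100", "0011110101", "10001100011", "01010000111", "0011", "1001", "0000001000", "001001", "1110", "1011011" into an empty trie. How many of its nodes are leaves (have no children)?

17

Leaves are exactly the stored words that no other stored word extends.
Those words: "00000001", "0000001000", "001001", "00101001", "00111001", "0011110101", "0100", "01010000111", "0110100111", "10001100011", "1001", "101001", "101010", "1011011", "110101", "1101100111", "1110110"
Leaf count: 17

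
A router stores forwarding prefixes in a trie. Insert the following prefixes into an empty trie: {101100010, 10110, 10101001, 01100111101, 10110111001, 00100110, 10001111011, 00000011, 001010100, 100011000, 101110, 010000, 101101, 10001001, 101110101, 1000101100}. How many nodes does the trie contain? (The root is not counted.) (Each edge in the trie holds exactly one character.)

Trace insertions, counting only characters that open a new branch:
  "101100010" → 9 new (1, 0, 1, 1, 0, 0, 0, 1, 0)
  "10110" → prefix "10110" already present; 0 new (none)
  "10101001" → prefix "101" already present; 5 new (0, 1, 0, 0, 1)
  "01100111101" → 11 new (0, 1, 1, 0, 0, 1, 1, 1, 1, 0, 1)
  "10110111001" → prefix "10110" already present; 6 new (1, 1, 1, 0, 0, 1)
  "00100110" → prefix "0" already present; 7 new (0, 1, 0, 0, 1, 1, 0)
  "10001111011" → prefix "10" already present; 9 new (0, 0, 1, 1, 1, 1, 0, 1, 1)
  "00000011" → prefix "00" already present; 6 new (0, 0, 0, 0, 1, 1)
  "001010100" → prefix "0010" already present; 5 new (1, 0, 1, 0, 0)
  "100011000" → prefix "100011" already present; 3 new (0, 0, 0)
  "101110" → prefix "1011" already present; 2 new (1, 0)
  "010000" → prefix "01" already present; 4 new (0, 0, 0, 0)
  "101101" → prefix "101101" already present; 0 new (none)
  "10001001" → prefix "10001" already present; 3 new (0, 0, 1)
  "101110101" → prefix "101110" already present; 3 new (1, 0, 1)
  "1000101100" → prefix "100010" already present; 4 new (1, 1, 0, 0)
Total nodes = 9 + 0 + 5 + 11 + 6 + 7 + 9 + 6 + 5 + 3 + 2 + 4 + 0 + 3 + 3 + 4 = 77

77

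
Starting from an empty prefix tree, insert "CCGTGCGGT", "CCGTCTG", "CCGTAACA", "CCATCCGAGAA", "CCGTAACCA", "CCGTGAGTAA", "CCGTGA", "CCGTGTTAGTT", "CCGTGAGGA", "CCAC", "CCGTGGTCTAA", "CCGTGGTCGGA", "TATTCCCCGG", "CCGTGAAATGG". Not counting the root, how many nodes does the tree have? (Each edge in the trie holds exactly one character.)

Insert word by word; a character creates a node only if that edge doesn't already exist:
  "CCGTGCGGT" → 9 new (C, C, G, T, G, C, G, G, T)
  "CCGTCTG" → prefix "CCGT" already present; 3 new (C, T, G)
  "CCGTAACA" → prefix "CCGT" already present; 4 new (A, A, C, A)
  "CCATCCGAGAA" → prefix "CC" already present; 9 new (A, T, C, C, G, A, G, A, A)
  "CCGTAACCA" → prefix "CCGTAAC" already present; 2 new (C, A)
  "CCGTGAGTAA" → prefix "CCGTG" already present; 5 new (A, G, T, A, A)
  "CCGTGA" → prefix "CCGTGA" already present; 0 new (none)
  "CCGTGTTAGTT" → prefix "CCGTG" already present; 6 new (T, T, A, G, T, T)
  "CCGTGAGGA" → prefix "CCGTGAG" already present; 2 new (G, A)
  "CCAC" → prefix "CCA" already present; 1 new (C)
  "CCGTGGTCTAA" → prefix "CCGTG" already present; 6 new (G, T, C, T, A, A)
  "CCGTGGTCGGA" → prefix "CCGTGGTC" already present; 3 new (G, G, A)
  "TATTCCCCGG" → 10 new (T, A, T, T, C, C, C, C, G, G)
  "CCGTGAAATGG" → prefix "CCGTGA" already present; 5 new (A, A, T, G, G)
Total nodes = 9 + 3 + 4 + 9 + 2 + 5 + 0 + 6 + 2 + 1 + 6 + 3 + 10 + 5 = 65

65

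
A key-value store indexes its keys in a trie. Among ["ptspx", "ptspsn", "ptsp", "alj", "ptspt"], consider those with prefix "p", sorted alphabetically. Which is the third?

ptspt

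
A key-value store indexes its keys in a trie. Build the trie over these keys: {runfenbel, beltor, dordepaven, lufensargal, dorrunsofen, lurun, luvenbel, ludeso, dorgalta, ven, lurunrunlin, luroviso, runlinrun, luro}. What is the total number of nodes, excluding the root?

82

Trace insertions, counting only characters that open a new branch:
  "runfenbel" → 9 new (r, u, n, f, e, n, b, e, l)
  "beltor" → 6 new (b, e, l, t, o, r)
  "dordepaven" → 10 new (d, o, r, d, e, p, a, v, e, n)
  "lufensargal" → 11 new (l, u, f, e, n, s, a, r, g, a, l)
  "dorrunsofen" → prefix "dor" already present; 8 new (r, u, n, s, o, f, e, n)
  "lurun" → prefix "lu" already present; 3 new (r, u, n)
  "luvenbel" → prefix "lu" already present; 6 new (v, e, n, b, e, l)
  "ludeso" → prefix "lu" already present; 4 new (d, e, s, o)
  "dorgalta" → prefix "dor" already present; 5 new (g, a, l, t, a)
  "ven" → 3 new (v, e, n)
  "lurunrunlin" → prefix "lurun" already present; 6 new (r, u, n, l, i, n)
  "luroviso" → prefix "lur" already present; 5 new (o, v, i, s, o)
  "runlinrun" → prefix "run" already present; 6 new (l, i, n, r, u, n)
  "luro" → prefix "luro" already present; 0 new (none)
Total nodes = 9 + 6 + 10 + 11 + 8 + 3 + 6 + 4 + 5 + 3 + 6 + 5 + 6 + 0 = 82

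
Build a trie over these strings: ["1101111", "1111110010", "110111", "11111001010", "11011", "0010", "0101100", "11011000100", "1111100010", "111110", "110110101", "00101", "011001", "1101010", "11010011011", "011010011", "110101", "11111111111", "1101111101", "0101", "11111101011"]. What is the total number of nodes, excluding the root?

Insert word by word; a character creates a node only if that edge doesn't already exist:
  "1101111" → 7 new (1, 1, 0, 1, 1, 1, 1)
  "1111110010" → prefix "11" already present; 8 new (1, 1, 1, 1, 0, 0, 1, 0)
  "110111" → prefix "110111" already present; 0 new (none)
  "11111001010" → prefix "11111" already present; 6 new (0, 0, 1, 0, 1, 0)
  "11011" → prefix "11011" already present; 0 new (none)
  "0010" → 4 new (0, 0, 1, 0)
  "0101100" → prefix "0" already present; 6 new (1, 0, 1, 1, 0, 0)
  "11011000100" → prefix "11011" already present; 6 new (0, 0, 0, 1, 0, 0)
  "1111100010" → prefix "1111100" already present; 3 new (0, 1, 0)
  "111110" → prefix "111110" already present; 0 new (none)
  "110110101" → prefix "110110" already present; 3 new (1, 0, 1)
  "00101" → prefix "0010" already present; 1 new (1)
  "011001" → prefix "01" already present; 4 new (1, 0, 0, 1)
  "1101010" → prefix "1101" already present; 3 new (0, 1, 0)
  "11010011011" → prefix "11010" already present; 6 new (0, 1, 1, 0, 1, 1)
  "011010011" → prefix "0110" already present; 5 new (1, 0, 0, 1, 1)
  "110101" → prefix "110101" already present; 0 new (none)
  "11111111111" → prefix "111111" already present; 5 new (1, 1, 1, 1, 1)
  "1101111101" → prefix "1101111" already present; 3 new (1, 0, 1)
  "0101" → prefix "0101" already present; 0 new (none)
  "11111101011" → prefix "1111110" already present; 4 new (1, 0, 1, 1)
Total nodes = 7 + 8 + 0 + 6 + 0 + 4 + 6 + 6 + 3 + 0 + 3 + 1 + 4 + 3 + 6 + 5 + 0 + 5 + 3 + 0 + 4 = 74

74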